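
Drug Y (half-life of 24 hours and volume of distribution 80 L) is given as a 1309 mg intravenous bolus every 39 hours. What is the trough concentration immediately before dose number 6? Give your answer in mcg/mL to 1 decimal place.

f = (1/2)^(τ/t½) = (1/2)^(39/24) ≈ 0.3242.
C₀ = D/Vd = 1309/80 ≈ 16.363 mcg/mL.
Before the 6th dose, 5 doses have been given. Superposition: Cmin = C₀·(f + f² + … + f^5).
≈ 16.363 × (0.3242 + 0.1051 + 0.0341 + 0.0110 + 0.0036) ≈ 16.363 × 0.4780 ≈ 7.822 mcg/mL.

7.8 mcg/mL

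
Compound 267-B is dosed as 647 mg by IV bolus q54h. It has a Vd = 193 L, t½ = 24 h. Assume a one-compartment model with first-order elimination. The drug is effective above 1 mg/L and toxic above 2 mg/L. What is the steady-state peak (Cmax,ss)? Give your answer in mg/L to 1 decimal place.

4.2 mg/L

Over one 54-h interval, 54/24 ≈ 2.25 half-lives elapse, leaving f ≈ 0.2102 of each dose.
Accumulation ratio R = 1/(1 − f) ≈ 1/0.7898 ≈ 1.2661.
Each bolus raises the concentration by D/Vd = 647/193 ≈ 3.352 mg/L.
Steady-state peak Cmax,ss = C₀·R ≈ 3.352 × 1.2661 ≈ 4.244 mg/L.
Peak 4.2 mg/L vs MTC 2 mg/L: exceeds toxic threshold.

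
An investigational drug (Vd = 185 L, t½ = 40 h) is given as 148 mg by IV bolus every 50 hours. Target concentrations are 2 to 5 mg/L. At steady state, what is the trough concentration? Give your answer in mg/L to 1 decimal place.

k = ln2/t½ = ln2/40 ≈ 0.017329 h⁻¹; fraction remaining f = e^(−kτ) = e^(−0.017329×50) ≈ 0.4204.
Single-dose peak C₀ = D/Vd = 148/185 ≈ 0.800 mg/L.
Steady-state trough Cmin,ss = C₀·f/(1−f) ≈ 0.800 × 0.4204/0.5796 ≈ 0.580 mg/L.
Trough 0.6 mg/L vs MEC 2 mg/L: subtherapeutic.

0.6 mg/L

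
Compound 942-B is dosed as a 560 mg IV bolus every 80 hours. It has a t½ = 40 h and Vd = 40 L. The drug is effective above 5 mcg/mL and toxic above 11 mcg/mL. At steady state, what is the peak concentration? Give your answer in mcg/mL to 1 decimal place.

The dosing interval is 2 half-lives, so f = 2^(−2) = 0.25.
At steady state, R = 1/(1 − 0.25) = 4/3.
Single-dose peak C₀ = D/Vd = 560/40 = 14 mcg/mL.
Steady-state peak Cmax,ss = C₀·R = 14 × 4/3 ≈ 18.667 mcg/mL.
Peak 18.7 mcg/mL vs MTC 11 mcg/mL: exceeds toxic threshold.

18.7 mcg/mL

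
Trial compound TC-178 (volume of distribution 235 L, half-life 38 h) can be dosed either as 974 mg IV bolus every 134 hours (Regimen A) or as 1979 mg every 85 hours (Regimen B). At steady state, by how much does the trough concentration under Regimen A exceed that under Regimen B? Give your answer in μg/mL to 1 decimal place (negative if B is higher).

Regimen A: f = (1/2)^(134/38) ≈ 0.0868; Cmin,ss = (974/235)·f/(1−f) ≈ 0.394 μg/mL.
Regimen B: f = (1/2)^(85/38) ≈ 0.2122; Cmin,ss = (1979/235)·f/(1−f) ≈ 2.268 μg/mL.
Difference ≈ 0.394 − 2.268 ≈ -1.874 μg/mL.

-1.9 μg/mL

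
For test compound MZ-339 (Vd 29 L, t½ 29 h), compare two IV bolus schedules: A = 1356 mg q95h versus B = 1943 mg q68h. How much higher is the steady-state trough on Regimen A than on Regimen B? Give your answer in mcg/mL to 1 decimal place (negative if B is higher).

-11.0 mcg/mL

Regimen A: f = (1/2)^(95/29) ≈ 0.1032; Cmin,ss = (1356/29)·f/(1−f) ≈ 5.381 mcg/mL.
Regimen B: f = (1/2)^(68/29) ≈ 0.1969; Cmin,ss = (1943/29)·f/(1−f) ≈ 16.427 mcg/mL.
Difference ≈ 5.381 − 16.427 ≈ -11.046 mcg/mL.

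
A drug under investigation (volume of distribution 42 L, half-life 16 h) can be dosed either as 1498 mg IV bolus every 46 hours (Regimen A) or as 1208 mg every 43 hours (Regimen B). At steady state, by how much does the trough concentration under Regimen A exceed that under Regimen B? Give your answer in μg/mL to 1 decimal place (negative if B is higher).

0.3 μg/mL

Regimen A: f = (1/2)^(46/16) ≈ 0.1363; Cmin,ss = (1498/42)·f/(1−f) ≈ 5.629 μg/mL.
Regimen B: f = (1/2)^(43/16) ≈ 0.1552; Cmin,ss = (1208/42)·f/(1−f) ≈ 5.284 μg/mL.
Difference ≈ 5.629 − 5.284 ≈ 0.345 μg/mL.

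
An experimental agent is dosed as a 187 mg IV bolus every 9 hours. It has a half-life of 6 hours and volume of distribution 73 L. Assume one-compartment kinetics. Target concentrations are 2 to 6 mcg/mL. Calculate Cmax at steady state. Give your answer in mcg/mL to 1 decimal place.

4.0 mcg/mL

k = ln2/t½ = ln2/6 ≈ 0.115525 h⁻¹; fraction remaining f = e^(−kτ) = e^(−0.115525×9) ≈ 0.3536.
At steady state, accumulation factor R = 1/(1 − e^(−kτ)) ≈ 1.5470.
Single-dose peak C₀ = D/Vd = 187/73 ≈ 2.562 mcg/mL.
Steady-state peak Cmax,ss = C₀·R ≈ 2.562 × 1.5470 ≈ 3.963 mcg/mL.
Peak 4.0 mcg/mL vs MTC 6 mcg/mL: below toxic threshold.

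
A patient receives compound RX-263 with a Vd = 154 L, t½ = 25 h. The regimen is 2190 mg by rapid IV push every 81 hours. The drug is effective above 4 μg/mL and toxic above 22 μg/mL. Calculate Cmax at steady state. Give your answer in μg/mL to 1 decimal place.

k = ln2/t½ = ln2/25 ≈ 0.027726 h⁻¹; fraction remaining f = e^(−kτ) = e^(−0.027726×81) ≈ 0.1058.
At steady state, accumulation factor R = 1/(1 − e^(−kτ)) ≈ 1.1183.
Single-dose peak C₀ = D/Vd = 2190/154 ≈ 14.221 μg/mL.
Steady-state peak Cmax,ss = C₀·R ≈ 14.221 × 1.1183 ≈ 15.903 μg/mL.
Peak 15.9 μg/mL vs MTC 22 μg/mL: below toxic threshold.

15.9 μg/mL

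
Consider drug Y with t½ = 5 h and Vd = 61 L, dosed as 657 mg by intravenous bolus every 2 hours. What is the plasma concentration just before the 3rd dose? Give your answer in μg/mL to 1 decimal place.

f = (1/2)^(τ/t½) = (1/2)^(2/5) ≈ 0.7579.
C₀ = D/Vd = 657/61 ≈ 10.770 μg/mL.
Before the 3rd dose, 2 doses have been given. Superposition: Cmin = C₀·(f + f²).
≈ 10.770 × (0.7579 + 0.5744) ≈ 10.770 × 1.3323 ≈ 14.349 μg/mL.

14.3 μg/mL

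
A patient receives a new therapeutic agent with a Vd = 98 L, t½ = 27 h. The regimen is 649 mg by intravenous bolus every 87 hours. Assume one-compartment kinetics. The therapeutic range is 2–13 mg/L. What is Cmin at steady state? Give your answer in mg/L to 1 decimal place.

τ/t½ = 87/27 ≈ 3.2222, so fraction remaining f = (1/2)^(87/27) ≈ 0.1072.
Accumulation ratio R = 1/(1 − f) ≈ 1/0.8928 ≈ 1.1201.
Each bolus raises the concentration by D/Vd = 649/98 ≈ 6.622 mg/L.
Cmax,ss = C₀/(1 − f) ≈ 6.622/0.8928 ≈ 7.417 mg/L.
Steady-state trough Cmin,ss = Cmax,ss·f ≈ 7.417 × 0.1072 ≈ 0.795 mg/L.
Trough 0.8 mg/L vs MEC 2 mg/L: subtherapeutic.

0.8 mg/L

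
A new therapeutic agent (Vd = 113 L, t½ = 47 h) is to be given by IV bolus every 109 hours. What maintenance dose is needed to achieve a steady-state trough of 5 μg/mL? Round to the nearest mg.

τ/t½ = 109/47 ≈ 2.3191, so f = (1/2)^(109/47) ≈ 0.200386.
Cmin,ss = (D/Vd)·f/(1−f), so D = Cmin,ss·Vd·(1−f)/f.
D = 5 × 113 × (1−f)/f ≈ 5 × 113 × 3.99037 ≈ 2254.56 mg.

2255 mg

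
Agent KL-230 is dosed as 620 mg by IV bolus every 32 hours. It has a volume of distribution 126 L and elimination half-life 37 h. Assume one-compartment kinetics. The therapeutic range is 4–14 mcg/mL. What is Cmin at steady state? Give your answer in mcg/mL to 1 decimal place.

6.0 mcg/mL

k = ln2/t½ = ln2/37 ≈ 0.018734 h⁻¹; fraction remaining f = e^(−kτ) = e^(−0.018734×32) ≈ 0.5491.
Accumulation ratio R = 1/(1 − f) ≈ 1/0.4509 ≈ 2.2178.
Single-dose peak C₀ = D/Vd = 620/126 ≈ 4.921 mcg/mL.
Cmax,ss = C₀/(1 − f) ≈ 4.921/0.4509 ≈ 10.914 mcg/mL.
One interval later, Cmin,ss = Cmax,ss·e^(−kτ) ≈ 10.914 × 0.5491 ≈ 5.993 mcg/mL.
Trough 6.0 mcg/mL vs MEC 4 mcg/mL: adequate.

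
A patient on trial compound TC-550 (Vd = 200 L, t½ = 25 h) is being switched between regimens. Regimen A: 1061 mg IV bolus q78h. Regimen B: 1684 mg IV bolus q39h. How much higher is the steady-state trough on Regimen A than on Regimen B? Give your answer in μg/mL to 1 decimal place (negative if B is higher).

Regimen A: f = (1/2)^(78/25) ≈ 0.1150; Cmin,ss = (1061/200)·f/(1−f) ≈ 0.689 μg/mL.
Regimen B: f = (1/2)^(39/25) ≈ 0.3392; Cmin,ss = (1684/200)·f/(1−f) ≈ 4.322 μg/mL.
Difference ≈ 0.689 − 4.322 ≈ -3.633 μg/mL.

-3.6 μg/mL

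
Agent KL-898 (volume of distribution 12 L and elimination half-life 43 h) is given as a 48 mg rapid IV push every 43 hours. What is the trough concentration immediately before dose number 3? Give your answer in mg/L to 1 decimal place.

f = (1/2)^(τ/t½) = (1/2)^(43/43) ≈ 0.5000.
C₀ = D/Vd = 48/12 ≈ 4.000 mg/L.
Before the 3rd dose, 2 doses have been given. Superposition: Cmin = C₀·(f + f²).
≈ 4.000 × (0.5000 + 0.2500) ≈ 4.000 × 0.7500 ≈ 3.000 mg/L.

3.0 mg/L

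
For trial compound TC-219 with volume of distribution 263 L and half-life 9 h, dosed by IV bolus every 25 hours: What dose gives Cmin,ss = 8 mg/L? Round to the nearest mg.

12325 mg

τ/t½ = 25/9 ≈ 2.7778, so f = (1/2)^(25/9) ≈ 0.145816.
Cmin,ss = (D/Vd)·f/(1−f), so D = Cmin,ss·Vd·(1−f)/f.
D = 8 × 263 × (1−f)/f ≈ 8 × 263 × 5.85796 ≈ 12325.15 mg.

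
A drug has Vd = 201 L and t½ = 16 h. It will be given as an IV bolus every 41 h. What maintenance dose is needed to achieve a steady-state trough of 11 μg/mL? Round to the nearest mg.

10850 mg

τ/t½ = 41/16 ≈ 2.5625, so f = (1/2)^(41/16) ≈ 0.169282.
Cmin,ss = (D/Vd)·f/(1−f), so D = Cmin,ss·Vd·(1−f)/f.
D = 11 × 201 × (1−f)/f ≈ 11 × 201 × 4.90730 ≈ 10850.04 mg.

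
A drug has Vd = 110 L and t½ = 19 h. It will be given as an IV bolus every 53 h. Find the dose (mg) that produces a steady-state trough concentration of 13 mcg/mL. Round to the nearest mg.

τ/t½ = 53/19 ≈ 2.7895, so f = (1/2)^(53/19) ≈ 0.144639.
Cmin,ss = (D/Vd)·f/(1−f), so D = Cmin,ss·Vd·(1−f)/f.
D = 13 × 110 × (1−f)/f ≈ 13 × 110 × 5.91376 ≈ 8456.68 mg.

8457 mg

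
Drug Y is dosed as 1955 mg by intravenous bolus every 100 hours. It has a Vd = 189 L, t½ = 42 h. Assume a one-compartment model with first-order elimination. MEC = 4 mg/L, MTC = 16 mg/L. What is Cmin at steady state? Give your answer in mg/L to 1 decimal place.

k = ln2/t½ = ln2/42 ≈ 0.016504 h⁻¹; fraction remaining f = e^(−kτ) = e^(−0.016504×100) ≈ 0.1920.
Accumulation ratio R = 1/(1 − f) ≈ 1/0.8080 ≈ 1.2376.
Each bolus raises the concentration by D/Vd = 1955/189 ≈ 10.344 mg/L.
Steady-state peak Cmax,ss = C₀·R ≈ 10.344 × 1.2376 ≈ 12.802 mg/L.
One interval later, Cmin,ss = Cmax,ss·e^(−kτ) ≈ 12.802 × 0.1920 ≈ 2.458 mg/L.
Trough 2.5 mg/L vs MEC 4 mg/L: subtherapeutic.

2.5 mg/L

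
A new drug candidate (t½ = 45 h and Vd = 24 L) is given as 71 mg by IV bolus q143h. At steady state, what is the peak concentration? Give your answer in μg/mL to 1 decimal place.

k = ln2/t½ = ln2/45 ≈ 0.015403 h⁻¹; fraction remaining f = e^(−kτ) = e^(−0.015403×143) ≈ 0.1105.
At steady state, accumulation factor R = 1/(1 − e^(−kτ)) ≈ 1.1242.
Single-dose peak C₀ = D/Vd = 71/24 ≈ 2.958 μg/mL.
Cmax,ss = C₀/(1 − f) ≈ 2.958/0.8895 ≈ 3.325 μg/mL.

3.3 μg/mL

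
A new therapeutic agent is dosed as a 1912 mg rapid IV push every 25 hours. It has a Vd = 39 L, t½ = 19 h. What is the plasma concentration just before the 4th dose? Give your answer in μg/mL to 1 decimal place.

f = (1/2)^(τ/t½) = (1/2)^(25/19) ≈ 0.4017.
C₀ = D/Vd = 1912/39 ≈ 49.026 μg/mL.
Before the 4th dose, 3 doses have been given. Superposition: Cmin = C₀·(f + f² + … + f^3).
≈ 49.026 × (0.4017 + 0.1614 + 0.0648) ≈ 49.026 × 0.6279 ≈ 30.783 μg/mL.

30.8 μg/mL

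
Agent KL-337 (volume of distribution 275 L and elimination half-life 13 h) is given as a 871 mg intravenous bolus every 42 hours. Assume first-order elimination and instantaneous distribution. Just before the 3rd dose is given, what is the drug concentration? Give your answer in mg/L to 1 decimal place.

f = (1/2)^(τ/t½) = (1/2)^(42/13) ≈ 0.1065.
C₀ = D/Vd = 871/275 ≈ 3.167 mg/L.
Before the 3rd dose, 2 doses have been given. Superposition: Cmin = C₀·(f + f²).
≈ 3.167 × (0.1065 + 0.0113) ≈ 3.167 × 0.1178 ≈ 0.373 mg/L.

0.4 mg/L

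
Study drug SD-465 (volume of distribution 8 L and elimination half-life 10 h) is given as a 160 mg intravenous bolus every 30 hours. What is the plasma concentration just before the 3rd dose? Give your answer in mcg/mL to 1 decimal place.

2.8 mcg/mL

f = (1/2)^(τ/t½) = (1/2)^(30/10) ≈ 0.1250.
C₀ = D/Vd = 160/8 ≈ 20.000 mcg/mL.
Before the 3rd dose, 2 doses have been given. Superposition: Cmin = C₀·(f + f²).
≈ 20.000 × (0.1250 + 0.0156) ≈ 20.000 × 0.1406 ≈ 2.812 mcg/mL.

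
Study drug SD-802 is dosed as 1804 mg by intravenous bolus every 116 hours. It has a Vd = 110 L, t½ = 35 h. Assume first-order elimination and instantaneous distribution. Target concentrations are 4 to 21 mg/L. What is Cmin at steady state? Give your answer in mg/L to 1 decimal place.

k = ln2/t½ = ln2/35 ≈ 0.019804 h⁻¹; fraction remaining f = e^(−kτ) = e^(−0.019804×116) ≈ 0.1005.
Single-dose peak C₀ = D/Vd = 1804/110 ≈ 16.400 mg/L.
Steady-state trough Cmin,ss = C₀·f/(1−f) ≈ 16.400 × 0.1005/0.8995 ≈ 1.832 mg/L.
Trough 1.8 mg/L vs MEC 4 mg/L: subtherapeutic.

1.8 mg/L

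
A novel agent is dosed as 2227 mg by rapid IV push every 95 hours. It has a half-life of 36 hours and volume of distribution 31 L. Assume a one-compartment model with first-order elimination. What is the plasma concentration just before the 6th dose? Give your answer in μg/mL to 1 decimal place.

f = (1/2)^(τ/t½) = (1/2)^(95/36) ≈ 0.1606.
C₀ = D/Vd = 2227/31 ≈ 71.839 μg/mL.
Before the 6th dose, 5 doses have been given. Superposition: Cmin = C₀·(f + f² + … + f^5).
≈ 71.839 × (0.1606 + 0.0258 + 0.0041 + 0.0007 + 0.0001) ≈ 71.839 × 0.1913 ≈ 13.743 μg/mL.

13.7 μg/mL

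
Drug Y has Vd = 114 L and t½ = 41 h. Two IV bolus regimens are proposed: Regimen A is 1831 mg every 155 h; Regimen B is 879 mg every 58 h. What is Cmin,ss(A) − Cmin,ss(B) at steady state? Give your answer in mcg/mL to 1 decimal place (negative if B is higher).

Regimen A: f = (1/2)^(155/41) ≈ 0.0728; Cmin,ss = (1831/114)·f/(1−f) ≈ 1.261 mcg/mL.
Regimen B: f = (1/2)^(58/41) ≈ 0.3751; Cmin,ss = (879/114)·f/(1−f) ≈ 4.628 mcg/mL.
Difference ≈ 1.261 − 4.628 ≈ -3.367 mcg/mL.

-3.4 mcg/mL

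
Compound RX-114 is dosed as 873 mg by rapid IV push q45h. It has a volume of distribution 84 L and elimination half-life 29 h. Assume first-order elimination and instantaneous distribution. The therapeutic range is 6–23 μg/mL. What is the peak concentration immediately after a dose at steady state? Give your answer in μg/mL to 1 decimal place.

15.8 μg/mL

Over one 45-h interval, 45/29 ≈ 1.5517 half-lives elapse, leaving f ≈ 0.3411 of each dose.
Accumulation ratio R = 1/(1 − f) ≈ 1/0.6589 ≈ 1.5177.
Single-dose peak C₀ = D/Vd = 873/84 ≈ 10.393 μg/mL.
Steady-state peak Cmax,ss = C₀·R ≈ 10.393 × 1.5177 ≈ 15.773 μg/mL.
Peak 15.8 μg/mL vs MTC 23 μg/mL: below toxic threshold.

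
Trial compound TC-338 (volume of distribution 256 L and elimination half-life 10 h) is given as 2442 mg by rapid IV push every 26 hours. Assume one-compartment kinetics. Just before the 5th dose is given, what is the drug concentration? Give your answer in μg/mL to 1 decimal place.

1.9 μg/mL

f = (1/2)^(τ/t½) = (1/2)^(26/10) ≈ 0.1649.
C₀ = D/Vd = 2442/256 ≈ 9.539 μg/mL.
Before the 5th dose, 4 doses have been given. Superposition: Cmin = C₀·(f + f² + … + f^4).
≈ 9.539 × (0.1649 + 0.0272 + 0.0045 + 0.0007) ≈ 9.539 × 0.1973 ≈ 1.882 μg/mL.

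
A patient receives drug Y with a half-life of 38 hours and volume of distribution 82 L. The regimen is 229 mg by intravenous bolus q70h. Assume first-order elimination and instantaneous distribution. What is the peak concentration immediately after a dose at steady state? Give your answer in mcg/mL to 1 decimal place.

Over one 70-h interval, 70/38 ≈ 1.8421 half-lives elapse, leaving f ≈ 0.2789 of each dose.
At steady state, accumulation factor R = 1/(1 − e^(−kτ)) ≈ 1.3868.
Each bolus raises the concentration by D/Vd = 229/82 ≈ 2.793 mcg/mL.
Cmax,ss = C₀/(1 − f) ≈ 2.793/0.7211 ≈ 3.873 mcg/mL.

3.9 mcg/mL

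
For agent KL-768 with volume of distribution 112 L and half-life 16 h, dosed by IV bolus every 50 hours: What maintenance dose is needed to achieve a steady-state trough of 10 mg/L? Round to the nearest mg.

8651 mg

τ/t½ = 50/16 ≈ 3.125, so f = (1/2)^(50/16) ≈ 0.114626.
Cmin,ss = (D/Vd)·f/(1−f), so D = Cmin,ss·Vd·(1−f)/f.
D = 10 × 112 × (1−f)/f ≈ 10 × 112 × 7.72402 ≈ 8650.90 mg.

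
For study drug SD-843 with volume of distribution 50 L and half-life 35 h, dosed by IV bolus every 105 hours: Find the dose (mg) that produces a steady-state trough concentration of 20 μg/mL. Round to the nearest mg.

τ/t½ = 105/35 ≈ 3, so f = (1/2)^(105/35) ≈ 0.125000.
Cmin,ss = (D/Vd)·f/(1−f), so D = Cmin,ss·Vd·(1−f)/f.
D = 20 × 50 × (1−f)/f ≈ 20 × 50 × 7.00000 ≈ 7000.00 mg.

7000 mg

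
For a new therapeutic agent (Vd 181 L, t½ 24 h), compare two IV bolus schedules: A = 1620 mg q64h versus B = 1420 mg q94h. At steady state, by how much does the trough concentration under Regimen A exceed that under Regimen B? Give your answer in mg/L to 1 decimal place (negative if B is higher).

Regimen A: f = (1/2)^(64/24) ≈ 0.1575; Cmin,ss = (1620/181)·f/(1−f) ≈ 1.673 mg/L.
Regimen B: f = (1/2)^(94/24) ≈ 0.0662; Cmin,ss = (1420/181)·f/(1−f) ≈ 0.556 mg/L.
Difference ≈ 1.673 − 0.556 ≈ 1.117 mg/L.

1.1 mg/L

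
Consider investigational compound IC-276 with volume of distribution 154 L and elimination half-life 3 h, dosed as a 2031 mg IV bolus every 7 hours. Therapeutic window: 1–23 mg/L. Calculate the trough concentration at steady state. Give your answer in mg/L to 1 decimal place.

3.3 mg/L

k = ln2/t½ = ln2/3 ≈ 0.231049 h⁻¹; fraction remaining f = e^(−kτ) = e^(−0.231049×7) ≈ 0.1984.
At steady state, accumulation factor R = 1/(1 − e^(−kτ)) ≈ 1.2475.
Each bolus raises the concentration by D/Vd = 2031/154 ≈ 13.188 mg/L.
Cmax,ss = C₀/(1 − f) ≈ 13.188/0.8016 ≈ 16.452 mg/L.
One interval later, Cmin,ss = Cmax,ss·e^(−kτ) ≈ 16.452 × 0.1984 ≈ 3.264 mg/L.
Trough 3.3 mg/L vs MEC 1 mg/L: adequate.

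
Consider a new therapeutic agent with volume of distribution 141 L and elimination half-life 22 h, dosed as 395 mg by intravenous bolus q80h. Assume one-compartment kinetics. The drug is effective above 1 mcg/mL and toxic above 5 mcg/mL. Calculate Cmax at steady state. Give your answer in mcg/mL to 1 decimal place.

τ/t½ = 80/22 ≈ 3.6364, so fraction remaining f = (1/2)^(80/22) ≈ 0.0804.
Accumulation ratio R = 1/(1 − f) ≈ 1/0.9196 ≈ 1.0874.
Each bolus raises the concentration by D/Vd = 395/141 ≈ 2.801 mcg/mL.
Steady-state peak Cmax,ss = C₀·R ≈ 2.801 × 1.0874 ≈ 3.046 mcg/mL.
Peak 3.0 mcg/mL vs MTC 5 mcg/mL: below toxic threshold.

3.0 mcg/mL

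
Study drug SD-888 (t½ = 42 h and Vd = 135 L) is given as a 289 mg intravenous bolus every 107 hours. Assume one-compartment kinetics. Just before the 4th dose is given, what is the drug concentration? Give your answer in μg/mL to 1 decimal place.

f = (1/2)^(τ/t½) = (1/2)^(107/42) ≈ 0.1710.
C₀ = D/Vd = 289/135 ≈ 2.141 μg/mL.
Before the 4th dose, 3 doses have been given. Superposition: Cmin = C₀·(f + f² + … + f^3).
≈ 2.141 × (0.1710 + 0.0292 + 0.0050) ≈ 2.141 × 0.2052 ≈ 0.439 μg/mL.

0.4 μg/mL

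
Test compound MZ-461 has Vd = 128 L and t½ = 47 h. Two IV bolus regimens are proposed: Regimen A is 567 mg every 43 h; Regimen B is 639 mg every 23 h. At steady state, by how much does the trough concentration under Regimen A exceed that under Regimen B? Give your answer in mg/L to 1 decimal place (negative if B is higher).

-7.4 mg/L

Regimen A: f = (1/2)^(43/47) ≈ 0.5304; Cmin,ss = (567/128)·f/(1−f) ≈ 5.003 mg/L.
Regimen B: f = (1/2)^(23/47) ≈ 0.7123; Cmin,ss = (639/128)·f/(1−f) ≈ 12.360 mg/L.
Difference ≈ 5.003 − 12.360 ≈ -7.357 mg/L.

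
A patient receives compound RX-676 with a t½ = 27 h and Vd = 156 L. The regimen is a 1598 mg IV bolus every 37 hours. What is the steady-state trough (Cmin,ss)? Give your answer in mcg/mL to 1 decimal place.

6.5 mcg/mL

τ/t½ = 37/27 ≈ 1.3704, so fraction remaining f = (1/2)^(37/27) ≈ 0.3868.
Accumulation ratio R = 1/(1 − f) ≈ 1/0.6132 ≈ 1.6308.
Single-dose peak C₀ = D/Vd = 1598/156 ≈ 10.244 mcg/mL.
Steady-state peak Cmax,ss = C₀·R ≈ 10.244 × 1.6308 ≈ 16.706 mcg/mL.
Steady-state trough Cmin,ss = Cmax,ss·f ≈ 16.706 × 0.3868 ≈ 6.462 mcg/mL.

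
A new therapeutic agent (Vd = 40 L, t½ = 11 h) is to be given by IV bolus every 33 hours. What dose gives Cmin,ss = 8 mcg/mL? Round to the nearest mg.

2240 mg

τ/t½ = 33/11 ≈ 3, so f = (1/2)^(33/11) ≈ 0.125000.
Cmin,ss = (D/Vd)·f/(1−f), so D = Cmin,ss·Vd·(1−f)/f.
D = 8 × 40 × (1−f)/f ≈ 8 × 40 × 7.00000 ≈ 2240.00 mg.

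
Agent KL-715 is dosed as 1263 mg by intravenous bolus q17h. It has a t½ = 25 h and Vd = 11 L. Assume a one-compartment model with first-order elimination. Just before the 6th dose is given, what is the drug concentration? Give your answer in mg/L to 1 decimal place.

f = (1/2)^(τ/t½) = (1/2)^(17/25) ≈ 0.6242.
C₀ = D/Vd = 1263/11 ≈ 114.818 mg/L.
Before the 6th dose, 5 doses have been given. Superposition: Cmin = C₀·(f + f² + … + f^5).
≈ 114.818 × (0.6242 + 0.3896 + 0.2432 + 0.1518 + 0.0948) ≈ 114.818 × 1.5036 ≈ 172.640 mg/L.

172.6 mg/L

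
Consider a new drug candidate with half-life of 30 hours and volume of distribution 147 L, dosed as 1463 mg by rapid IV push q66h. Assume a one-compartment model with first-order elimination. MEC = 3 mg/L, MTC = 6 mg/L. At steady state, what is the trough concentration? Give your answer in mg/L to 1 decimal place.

2.8 mg/L

k = ln2/t½ = ln2/30 ≈ 0.023105 h⁻¹; fraction remaining f = e^(−kτ) = e^(−0.023105×66) ≈ 0.2176.
At steady state, accumulation factor R = 1/(1 − e^(−kτ)) ≈ 1.2781.
Each bolus raises the concentration by D/Vd = 1463/147 ≈ 9.952 mg/L.
Steady-state peak Cmax,ss = C₀·R ≈ 9.952 × 1.2781 ≈ 12.720 mg/L.
Steady-state trough Cmin,ss = Cmax,ss·f ≈ 12.720 × 0.2176 ≈ 2.768 mg/L.
Trough 2.8 mg/L vs MEC 3 mg/L: subtherapeutic.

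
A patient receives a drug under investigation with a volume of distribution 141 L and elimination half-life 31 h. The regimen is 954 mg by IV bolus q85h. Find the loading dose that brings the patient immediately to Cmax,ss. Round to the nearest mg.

1122 mg

f = (1/2)^(85/31) ≈ 0.149484; accumulation ratio R = 1/(1−f) ≈ 1.17576.
Loading dose to hit Cmax,ss on first dose: D_load = D_maint·R ≈ 954 × 1.17576 ≈ 1121.68 mg.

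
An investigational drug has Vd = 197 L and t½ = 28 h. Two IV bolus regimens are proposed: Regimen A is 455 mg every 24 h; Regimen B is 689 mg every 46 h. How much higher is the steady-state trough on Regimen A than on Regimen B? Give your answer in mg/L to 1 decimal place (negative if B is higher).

Regimen A: f = (1/2)^(24/28) ≈ 0.5520; Cmin,ss = (455/197)·f/(1−f) ≈ 2.846 mg/L.
Regimen B: f = (1/2)^(46/28) ≈ 0.3202; Cmin,ss = (689/197)·f/(1−f) ≈ 1.647 mg/L.
Difference ≈ 2.846 − 1.647 ≈ 1.199 mg/L.

1.2 mg/L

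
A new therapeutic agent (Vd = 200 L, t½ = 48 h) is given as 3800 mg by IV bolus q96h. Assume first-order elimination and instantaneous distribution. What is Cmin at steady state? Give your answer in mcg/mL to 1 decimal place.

6.3 mcg/mL

The dosing interval is 2 half-lives, so f = 2^(−2) = 0.25.
At steady state, R = 1/(1 − 0.25) = 4/3.
Single-dose peak C₀ = D/Vd = 3800/200 = 19 mcg/mL.
Steady-state peak Cmax,ss = C₀·R = 19 × 4/3 ≈ 25.333 mcg/mL.
Steady-state trough Cmin,ss = Cmax,ss·f ≈ 25.333 × 0.25 ≈ 6.333 mcg/mL.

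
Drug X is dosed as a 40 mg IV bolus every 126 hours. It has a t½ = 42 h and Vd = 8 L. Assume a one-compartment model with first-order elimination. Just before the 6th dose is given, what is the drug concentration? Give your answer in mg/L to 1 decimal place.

f = (1/2)^(τ/t½) = (1/2)^(126/42) ≈ 0.1250.
C₀ = D/Vd = 40/8 ≈ 5.000 mg/L.
Before the 6th dose, 5 doses have been given. Superposition: Cmin = C₀·(f + f² + … + f^5).
≈ 5.000 × (0.1250 + 0.0156 + 0.0020 + 0.0002 + 0.0000) ≈ 5.000 × 0.1428 ≈ 0.714 mg/L.

0.7 mg/L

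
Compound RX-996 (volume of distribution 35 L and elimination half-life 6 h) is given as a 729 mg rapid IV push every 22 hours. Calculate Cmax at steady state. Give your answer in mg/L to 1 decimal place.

k = ln2/t½ = ln2/6 ≈ 0.115525 h⁻¹; fraction remaining f = e^(−kτ) = e^(−0.115525×22) ≈ 0.0787.
Accumulation ratio R = 1/(1 − f) ≈ 1/0.9213 ≈ 1.0854.
Single-dose peak C₀ = D/Vd = 729/35 ≈ 20.829 mg/L.
Cmax,ss = C₀/(1 − f) ≈ 20.829/0.9213 ≈ 22.608 mg/L.

22.6 mg/L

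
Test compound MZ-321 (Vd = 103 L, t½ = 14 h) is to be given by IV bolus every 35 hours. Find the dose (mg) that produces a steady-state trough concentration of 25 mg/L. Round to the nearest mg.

τ/t½ = 35/14 ≈ 2.5, so f = (1/2)^(35/14) ≈ 0.176777.
Cmin,ss = (D/Vd)·f/(1−f), so D = Cmin,ss·Vd·(1−f)/f.
D = 25 × 103 × (1−f)/f ≈ 25 × 103 × 4.65684 ≈ 11991.36 mg.

11991 mg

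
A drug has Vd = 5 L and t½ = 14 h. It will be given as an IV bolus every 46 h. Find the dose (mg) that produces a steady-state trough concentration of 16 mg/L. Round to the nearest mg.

τ/t½ = 46/14 ≈ 3.2857, so f = (1/2)^(46/14) ≈ 0.102542.
Cmin,ss = (D/Vd)·f/(1−f), so D = Cmin,ss·Vd·(1−f)/f.
D = 16 × 5 × (1−f)/f ≈ 16 × 5 × 8.75210 ≈ 700.17 mg.

700 mg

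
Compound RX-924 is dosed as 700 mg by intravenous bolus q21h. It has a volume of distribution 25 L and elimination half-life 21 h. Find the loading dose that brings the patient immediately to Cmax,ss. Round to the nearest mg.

f = (1/2)^(21/21) ≈ 0.500000; accumulation ratio R = 1/(1−f) ≈ 2.00000.
Loading dose to hit Cmax,ss on first dose: D_load = D_maint·R ≈ 700 × 2.00000 ≈ 1400.00 mg.

1400 mg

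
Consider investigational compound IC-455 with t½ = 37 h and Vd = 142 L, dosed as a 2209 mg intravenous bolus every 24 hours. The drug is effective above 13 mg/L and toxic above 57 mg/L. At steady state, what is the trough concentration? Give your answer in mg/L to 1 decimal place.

Over one 24-h interval, 24/37 ≈ 0.64865 half-lives elapse, leaving f ≈ 0.6379 of each dose.
Single-dose peak C₀ = D/Vd = 2209/142 ≈ 15.556 mg/L.
Steady-state trough Cmin,ss = C₀·f/(1−f) ≈ 15.556 × 0.6379/0.3621 ≈ 27.405 mg/L.
Trough 27.4 mg/L vs MEC 13 mg/L: adequate.

27.4 mg/L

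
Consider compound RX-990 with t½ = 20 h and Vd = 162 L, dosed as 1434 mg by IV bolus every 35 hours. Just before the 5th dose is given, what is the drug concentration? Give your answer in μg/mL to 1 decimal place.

f = (1/2)^(τ/t½) = (1/2)^(35/20) ≈ 0.2973.
C₀ = D/Vd = 1434/162 ≈ 8.852 μg/mL.
Before the 5th dose, 4 doses have been given. Superposition: Cmin = C₀·(f + f² + … + f^4).
≈ 8.852 × (0.2973 + 0.0884 + 0.0263 + 0.0078) ≈ 8.852 × 0.4198 ≈ 3.716 μg/mL.

3.7 μg/mL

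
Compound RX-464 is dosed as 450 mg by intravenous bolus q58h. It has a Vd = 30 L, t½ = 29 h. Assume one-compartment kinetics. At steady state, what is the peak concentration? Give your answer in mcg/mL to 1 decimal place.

τ = 58 h = 2 half-lives, so f = (1/2)^2 = 0.25.
At steady state, R = 1/(1 − 0.25) = 4/3.
Single-dose peak C₀ = D/Vd = 450/30 = 15 mcg/mL.
Steady-state peak Cmax,ss = C₀·R = 15 × 4/3 ≈ 20.000 mcg/mL.

20.0 mcg/mL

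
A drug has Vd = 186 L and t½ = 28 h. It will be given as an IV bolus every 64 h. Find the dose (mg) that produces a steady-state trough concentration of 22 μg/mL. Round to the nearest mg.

τ/t½ = 64/28 ≈ 2.2857, so f = (1/2)^(64/28) ≈ 0.205084.
Cmin,ss = (D/Vd)·f/(1−f), so D = Cmin,ss·Vd·(1−f)/f.
D = 22 × 186 × (1−f)/f ≈ 22 × 186 × 3.87605 ≈ 15860.80 mg.

15861 mg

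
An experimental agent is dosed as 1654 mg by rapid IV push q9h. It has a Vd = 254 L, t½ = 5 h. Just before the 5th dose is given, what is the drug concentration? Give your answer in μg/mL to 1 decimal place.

f = (1/2)^(τ/t½) = (1/2)^(9/5) ≈ 0.2872.
C₀ = D/Vd = 1654/254 ≈ 6.512 μg/mL.
Before the 5th dose, 4 doses have been given. Superposition: Cmin = C₀·(f + f² + … + f^4).
≈ 6.512 × (0.2872 + 0.0825 + 0.0237 + 0.0068) ≈ 6.512 × 0.4002 ≈ 2.606 μg/mL.

2.6 μg/mL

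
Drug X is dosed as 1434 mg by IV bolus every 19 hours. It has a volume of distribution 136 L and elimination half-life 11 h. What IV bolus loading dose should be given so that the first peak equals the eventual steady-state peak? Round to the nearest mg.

f = (1/2)^(19/11) ≈ 0.302022; accumulation ratio R = 1/(1−f) ≈ 1.43271.
Loading dose to hit Cmax,ss on first dose: D_load = D_maint·R ≈ 1434 × 1.43271 ≈ 2054.51 mg.

2055 mg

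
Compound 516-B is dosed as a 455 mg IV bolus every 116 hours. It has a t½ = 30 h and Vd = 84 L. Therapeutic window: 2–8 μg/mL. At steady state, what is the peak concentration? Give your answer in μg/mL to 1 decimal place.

5.8 μg/mL

k = ln2/t½ = ln2/30 ≈ 0.023105 h⁻¹; fraction remaining f = e^(−kτ) = e^(−0.023105×116) ≈ 0.0686.
At steady state, accumulation factor R = 1/(1 − e^(−kτ)) ≈ 1.0737.
Each bolus raises the concentration by D/Vd = 455/84 ≈ 5.417 μg/mL.
Steady-state peak Cmax,ss = C₀·R ≈ 5.417 × 1.0737 ≈ 5.816 μg/mL.
Peak 5.8 μg/mL vs MTC 8 μg/mL: below toxic threshold.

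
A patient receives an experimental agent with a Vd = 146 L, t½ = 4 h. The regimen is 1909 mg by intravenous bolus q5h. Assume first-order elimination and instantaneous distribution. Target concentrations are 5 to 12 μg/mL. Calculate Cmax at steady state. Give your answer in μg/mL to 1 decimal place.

22.6 μg/mL

Over one 5-h interval, 5/4 ≈ 1.25 half-lives elapse, leaving f ≈ 0.4204 of each dose.
At steady state, accumulation factor R = 1/(1 − e^(−kτ)) ≈ 1.7253.
Each bolus raises the concentration by D/Vd = 1909/146 ≈ 13.075 μg/mL.
Cmax,ss = C₀/(1 − f) ≈ 13.075/0.5796 ≈ 22.559 μg/mL.
Peak 22.6 μg/mL vs MTC 12 μg/mL: exceeds toxic threshold.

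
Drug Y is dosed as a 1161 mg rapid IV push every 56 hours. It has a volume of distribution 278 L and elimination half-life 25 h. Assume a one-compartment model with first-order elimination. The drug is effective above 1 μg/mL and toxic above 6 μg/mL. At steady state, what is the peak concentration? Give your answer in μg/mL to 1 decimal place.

5.3 μg/mL

Over one 56-h interval, 56/25 ≈ 2.24 half-lives elapse, leaving f ≈ 0.2117 of each dose.
At steady state, accumulation factor R = 1/(1 − e^(−kτ)) ≈ 1.2686.
Single-dose peak C₀ = D/Vd = 1161/278 ≈ 4.176 μg/mL.
Steady-state peak Cmax,ss = C₀·R ≈ 4.176 × 1.2686 ≈ 5.298 μg/mL.
Peak 5.3 μg/mL vs MTC 6 μg/mL: below toxic threshold.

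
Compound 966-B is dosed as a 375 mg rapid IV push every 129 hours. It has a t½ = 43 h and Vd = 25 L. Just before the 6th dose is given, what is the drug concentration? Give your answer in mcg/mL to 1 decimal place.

f = (1/2)^(τ/t½) = (1/2)^(129/43) ≈ 0.1250.
C₀ = D/Vd = 375/25 ≈ 15.000 mcg/mL.
Before the 6th dose, 5 doses have been given. Superposition: Cmin = C₀·(f + f² + … + f^5).
≈ 15.000 × (0.1250 + 0.0156 + 0.0020 + 0.0002 + 0.0000) ≈ 15.000 × 0.1428 ≈ 2.142 mcg/mL.

2.1 mcg/mL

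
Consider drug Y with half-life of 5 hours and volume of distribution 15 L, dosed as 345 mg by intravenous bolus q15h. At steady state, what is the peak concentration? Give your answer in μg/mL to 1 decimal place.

The dosing interval is 3 half-lives, so f = 2^(−3) = 0.125.
At steady state, R = 1/(1 − 0.125) = 8/7.
Single-dose peak C₀ = D/Vd = 345/15 = 23 μg/mL.
Steady-state peak Cmax,ss = C₀·R = 23 × 8/7 ≈ 26.286 μg/mL.

26.3 μg/mL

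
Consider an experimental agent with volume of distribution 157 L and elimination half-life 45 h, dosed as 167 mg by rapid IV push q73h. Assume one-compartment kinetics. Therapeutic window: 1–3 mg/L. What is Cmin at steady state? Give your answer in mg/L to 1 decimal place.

0.5 mg/L

τ/t½ = 73/45 ≈ 1.6222, so fraction remaining f = (1/2)^(73/45) ≈ 0.3248.
Single-dose peak C₀ = D/Vd = 167/157 ≈ 1.064 mg/L.
Steady-state trough Cmin,ss = C₀·f/(1−f) ≈ 1.064 × 0.3248/0.6752 ≈ 0.512 mg/L.
Trough 0.5 mg/L vs MEC 1 mg/L: subtherapeutic.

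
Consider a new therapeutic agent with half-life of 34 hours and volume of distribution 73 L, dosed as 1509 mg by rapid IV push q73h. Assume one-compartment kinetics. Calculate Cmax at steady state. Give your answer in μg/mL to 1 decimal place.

Over one 73-h interval, 73/34 ≈ 2.1471 half-lives elapse, leaving f ≈ 0.2258 of each dose.
Accumulation ratio R = 1/(1 − f) ≈ 1/0.7742 ≈ 1.2917.
Each bolus raises the concentration by D/Vd = 1509/73 ≈ 20.671 μg/mL.
Steady-state peak Cmax,ss = C₀·R ≈ 20.671 × 1.2917 ≈ 26.701 μg/mL.

26.7 μg/mL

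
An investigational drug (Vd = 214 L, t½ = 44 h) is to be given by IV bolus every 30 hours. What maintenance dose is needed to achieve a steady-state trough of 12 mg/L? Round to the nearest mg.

τ/t½ = 30/44 ≈ 0.68182, so f = (1/2)^(30/44) ≈ 0.623379.
Cmin,ss = (D/Vd)·f/(1−f), so D = Cmin,ss·Vd·(1−f)/f.
D = 12 × 214 × (1−f)/f ≈ 12 × 214 × 0.60416 ≈ 1551.48 mg.

1551 mg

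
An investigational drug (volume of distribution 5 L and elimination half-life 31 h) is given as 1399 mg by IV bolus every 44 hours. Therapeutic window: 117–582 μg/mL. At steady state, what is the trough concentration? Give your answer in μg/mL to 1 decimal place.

167.1 μg/mL

Over one 44-h interval, 44/31 ≈ 1.4194 half-lives elapse, leaving f ≈ 0.3739 of each dose.
Each bolus raises the concentration by D/Vd = 1399/5 ≈ 279.800 μg/mL.
Steady-state trough Cmin,ss = C₀·f/(1−f) ≈ 279.800 × 0.3739/0.6261 ≈ 167.093 μg/mL.
Trough 167.1 μg/mL vs MEC 117 μg/mL: adequate.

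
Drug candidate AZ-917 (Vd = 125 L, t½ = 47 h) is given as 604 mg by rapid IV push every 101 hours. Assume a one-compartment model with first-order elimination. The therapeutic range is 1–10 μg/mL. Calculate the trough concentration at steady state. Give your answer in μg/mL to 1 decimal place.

Over one 101-h interval, 101/47 ≈ 2.1489 half-lives elapse, leaving f ≈ 0.2255 of each dose.
Accumulation ratio R = 1/(1 − f) ≈ 1/0.7745 ≈ 1.2912.
Each bolus raises the concentration by D/Vd = 604/125 ≈ 4.832 μg/mL.
Cmax,ss = C₀/(1 − f) ≈ 4.832/0.7745 ≈ 6.239 μg/mL.
One interval later, Cmin,ss = Cmax,ss·e^(−kτ) ≈ 6.239 × 0.2255 ≈ 1.407 μg/mL.
Trough 1.4 μg/mL vs MEC 1 μg/mL: adequate.

1.4 μg/mL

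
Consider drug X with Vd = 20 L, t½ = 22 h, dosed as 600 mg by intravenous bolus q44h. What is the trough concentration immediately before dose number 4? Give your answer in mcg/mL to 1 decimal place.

9.8 mcg/mL

f = (1/2)^(τ/t½) = (1/2)^(44/22) ≈ 0.2500.
C₀ = D/Vd = 600/20 ≈ 30.000 mcg/mL.
Before the 4th dose, 3 doses have been given. Superposition: Cmin = C₀·(f + f² + … + f^3).
≈ 30.000 × (0.2500 + 0.0625 + 0.0156) ≈ 30.000 × 0.3281 ≈ 9.843 mcg/mL.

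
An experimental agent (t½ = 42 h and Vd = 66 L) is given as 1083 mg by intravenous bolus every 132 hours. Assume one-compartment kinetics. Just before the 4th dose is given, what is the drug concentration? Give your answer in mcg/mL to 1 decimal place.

2.1 mcg/mL

f = (1/2)^(τ/t½) = (1/2)^(132/42) ≈ 0.1132.
C₀ = D/Vd = 1083/66 ≈ 16.409 mcg/mL.
Before the 4th dose, 3 doses have been given. Superposition: Cmin = C₀·(f + f² + … + f^3).
≈ 16.409 × (0.1132 + 0.0128 + 0.0015) ≈ 16.409 × 0.1275 ≈ 2.092 mcg/mL.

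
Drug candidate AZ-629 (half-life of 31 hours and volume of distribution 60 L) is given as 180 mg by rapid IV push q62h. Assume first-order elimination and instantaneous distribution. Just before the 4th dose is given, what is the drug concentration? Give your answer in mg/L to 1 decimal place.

f = (1/2)^(τ/t½) = (1/2)^(62/31) ≈ 0.2500.
C₀ = D/Vd = 180/60 ≈ 3.000 mg/L.
Before the 4th dose, 3 doses have been given. Superposition: Cmin = C₀·(f + f² + … + f^3).
≈ 3.000 × (0.2500 + 0.0625 + 0.0156) ≈ 3.000 × 0.3281 ≈ 0.984 mg/L.

1.0 mg/L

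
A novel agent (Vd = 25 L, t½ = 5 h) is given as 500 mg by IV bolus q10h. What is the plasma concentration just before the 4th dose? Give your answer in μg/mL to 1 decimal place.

6.6 μg/mL

f = (1/2)^(τ/t½) = (1/2)^(10/5) ≈ 0.2500.
C₀ = D/Vd = 500/25 ≈ 20.000 μg/mL.
Before the 4th dose, 3 doses have been given. Superposition: Cmin = C₀·(f + f² + … + f^3).
≈ 20.000 × (0.2500 + 0.0625 + 0.0156) ≈ 20.000 × 0.3281 ≈ 6.562 μg/mL.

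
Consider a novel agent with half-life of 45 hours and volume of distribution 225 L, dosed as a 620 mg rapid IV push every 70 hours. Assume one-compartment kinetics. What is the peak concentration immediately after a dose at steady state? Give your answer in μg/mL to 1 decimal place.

4.2 μg/mL

Over one 70-h interval, 70/45 ≈ 1.5556 half-lives elapse, leaving f ≈ 0.3402 of each dose.
Accumulation ratio R = 1/(1 − f) ≈ 1/0.6598 ≈ 1.5156.
Single-dose peak C₀ = D/Vd = 620/225 ≈ 2.756 μg/mL.
Cmax,ss = C₀/(1 − f) ≈ 2.756/0.6598 ≈ 4.177 μg/mL.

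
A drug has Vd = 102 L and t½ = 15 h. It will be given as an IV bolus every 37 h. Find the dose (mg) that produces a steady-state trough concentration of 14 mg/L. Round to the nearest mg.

6465 mg

τ/t½ = 37/15 ≈ 2.4667, so f = (1/2)^(37/15) ≈ 0.180909.
Cmin,ss = (D/Vd)·f/(1−f), so D = Cmin,ss·Vd·(1−f)/f.
D = 14 × 102 × (1−f)/f ≈ 14 × 102 × 4.52764 ≈ 6465.47 mg.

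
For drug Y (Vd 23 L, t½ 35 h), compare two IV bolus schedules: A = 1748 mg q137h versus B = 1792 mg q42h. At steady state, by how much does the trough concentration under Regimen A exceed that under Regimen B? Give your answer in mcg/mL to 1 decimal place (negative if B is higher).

Regimen A: f = (1/2)^(137/35) ≈ 0.0663; Cmin,ss = (1748/23)·f/(1−f) ≈ 5.397 mcg/mL.
Regimen B: f = (1/2)^(42/35) ≈ 0.4353; Cmin,ss = (1792/23)·f/(1−f) ≈ 60.059 mcg/mL.
Difference ≈ 5.397 − 60.059 ≈ -54.662 mcg/mL.

-54.7 mcg/mL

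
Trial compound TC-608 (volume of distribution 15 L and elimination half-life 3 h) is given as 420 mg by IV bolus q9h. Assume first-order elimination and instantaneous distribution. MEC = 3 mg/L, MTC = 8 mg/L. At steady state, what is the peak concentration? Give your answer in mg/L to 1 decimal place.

The dosing interval is 3 half-lives, so f = 2^(−3) = 0.125.
At steady state, R = 1/(1 − 0.125) = 8/7.
Single-dose peak C₀ = D/Vd = 420/15 = 28 mg/L.
Steady-state peak Cmax,ss = C₀·R = 28 × 8/7 ≈ 32.000 mg/L.
Peak 32.0 mg/L vs MTC 8 mg/L: exceeds toxic threshold.

32.0 mg/L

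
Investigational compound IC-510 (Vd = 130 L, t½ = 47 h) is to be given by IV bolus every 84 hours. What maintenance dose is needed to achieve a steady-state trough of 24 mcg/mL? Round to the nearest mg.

7649 mg

τ/t½ = 84/47 ≈ 1.7872, so f = (1/2)^(84/47) ≈ 0.289727.
Cmin,ss = (D/Vd)·f/(1−f), so D = Cmin,ss·Vd·(1−f)/f.
D = 24 × 130 × (1−f)/f ≈ 24 × 130 × 2.45153 ≈ 7648.77 mg.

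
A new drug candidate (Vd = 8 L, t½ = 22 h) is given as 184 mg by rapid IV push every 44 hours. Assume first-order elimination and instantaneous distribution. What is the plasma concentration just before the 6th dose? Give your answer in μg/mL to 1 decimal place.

7.7 μg/mL

f = (1/2)^(τ/t½) = (1/2)^(44/22) ≈ 0.2500.
C₀ = D/Vd = 184/8 ≈ 23.000 μg/mL.
Before the 6th dose, 5 doses have been given. Superposition: Cmin = C₀·(f + f² + … + f^5).
≈ 23.000 × (0.2500 + 0.0625 + 0.0156 + 0.0039 + 0.0010) ≈ 23.000 × 0.3330 ≈ 7.659 μg/mL.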